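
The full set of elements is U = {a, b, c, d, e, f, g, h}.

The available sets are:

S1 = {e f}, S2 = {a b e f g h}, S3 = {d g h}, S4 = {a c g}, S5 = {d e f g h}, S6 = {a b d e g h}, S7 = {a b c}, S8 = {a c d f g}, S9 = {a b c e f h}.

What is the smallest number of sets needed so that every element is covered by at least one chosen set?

Take {S8, S9}. Their union is {a, b, c, d, e, f, g, h}, which is all 8 elements.
No single set has all 8 elements (the largest, S2, has 6), so 2 is optimal.

2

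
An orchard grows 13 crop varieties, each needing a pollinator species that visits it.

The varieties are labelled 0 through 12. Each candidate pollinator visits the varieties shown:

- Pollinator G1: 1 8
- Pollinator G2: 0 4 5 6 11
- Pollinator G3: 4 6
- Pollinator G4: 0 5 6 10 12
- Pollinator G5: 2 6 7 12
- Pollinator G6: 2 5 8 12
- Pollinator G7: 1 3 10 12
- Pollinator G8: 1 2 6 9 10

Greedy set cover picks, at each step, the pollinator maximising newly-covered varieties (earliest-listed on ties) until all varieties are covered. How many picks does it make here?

Greedy: pick G2 (covers 5 new) → pick G7 (covers 4 new) → pick G5 (covers 2 new) → pick G1 (covers 1 new) → pick G8 (covers 1 new). Total picks: 5.

5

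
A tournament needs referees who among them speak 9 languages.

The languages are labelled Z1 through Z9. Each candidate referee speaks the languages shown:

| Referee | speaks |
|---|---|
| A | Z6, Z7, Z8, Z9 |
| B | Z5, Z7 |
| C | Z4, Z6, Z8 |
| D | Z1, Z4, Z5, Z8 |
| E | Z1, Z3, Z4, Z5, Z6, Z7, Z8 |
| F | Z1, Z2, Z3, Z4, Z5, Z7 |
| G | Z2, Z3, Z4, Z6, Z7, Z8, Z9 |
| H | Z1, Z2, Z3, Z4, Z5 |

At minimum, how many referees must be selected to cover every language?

2

Take {A, F}. Their union is {Z1, Z2, Z3, Z4, Z5, Z6, Z7, Z8, Z9}, which is all 9 languages.
No single referee has all 9 languages (the largest, E, has 7), so 2 is optimal.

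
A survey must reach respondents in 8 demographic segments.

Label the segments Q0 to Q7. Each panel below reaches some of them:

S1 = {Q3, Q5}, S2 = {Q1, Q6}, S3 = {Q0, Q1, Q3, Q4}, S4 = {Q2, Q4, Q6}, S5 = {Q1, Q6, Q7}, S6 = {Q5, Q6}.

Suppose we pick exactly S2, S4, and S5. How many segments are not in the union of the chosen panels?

3

Union of S2, S4, S5 = {Q1, Q2, Q4, Q6, Q7}.
Not covered: Q0, Q3, Q5 — 3 segments.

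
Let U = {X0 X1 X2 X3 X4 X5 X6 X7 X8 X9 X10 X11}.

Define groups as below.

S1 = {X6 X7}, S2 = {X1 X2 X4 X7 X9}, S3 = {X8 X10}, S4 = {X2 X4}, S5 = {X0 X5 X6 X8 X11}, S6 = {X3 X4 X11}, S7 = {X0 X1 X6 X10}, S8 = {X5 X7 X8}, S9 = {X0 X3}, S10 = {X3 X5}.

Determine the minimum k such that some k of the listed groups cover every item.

Take {S2, S3, S5, S10}. Their union is {X0, X1, X2, X3, X4, X5, X6, X7, X8, X9, X10, X11}, which is all 12 items.
No 3 of the 10 groups cover everything (all 120 combinations miss at least one item), so 4 is optimal.

4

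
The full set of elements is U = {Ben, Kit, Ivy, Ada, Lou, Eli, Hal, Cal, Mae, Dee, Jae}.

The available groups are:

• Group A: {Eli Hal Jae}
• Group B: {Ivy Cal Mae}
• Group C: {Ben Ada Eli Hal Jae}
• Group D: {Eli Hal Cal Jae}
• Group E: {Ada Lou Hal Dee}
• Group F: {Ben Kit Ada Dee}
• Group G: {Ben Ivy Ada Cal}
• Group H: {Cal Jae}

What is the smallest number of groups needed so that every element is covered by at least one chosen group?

4

B and C and E and F together: B ∪ C ∪ E ∪ F = {Ben, Kit, Ivy, Ada, Lou, Eli, Hal, Cal, Mae, Dee, Jae} — every element is covered.
Only E contains Lou, so E is forced; the remaining 7 elements need at least 3 more groups (each remaining group adds at most 3) — so at least 4 groups are needed, and 4 is optimal.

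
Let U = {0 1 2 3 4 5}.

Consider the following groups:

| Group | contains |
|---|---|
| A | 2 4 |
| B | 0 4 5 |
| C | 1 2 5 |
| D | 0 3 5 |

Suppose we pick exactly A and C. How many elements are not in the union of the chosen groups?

Union of A, C = {1, 2, 4, 5}.
Not covered: 0, 3 — 2 elements.

2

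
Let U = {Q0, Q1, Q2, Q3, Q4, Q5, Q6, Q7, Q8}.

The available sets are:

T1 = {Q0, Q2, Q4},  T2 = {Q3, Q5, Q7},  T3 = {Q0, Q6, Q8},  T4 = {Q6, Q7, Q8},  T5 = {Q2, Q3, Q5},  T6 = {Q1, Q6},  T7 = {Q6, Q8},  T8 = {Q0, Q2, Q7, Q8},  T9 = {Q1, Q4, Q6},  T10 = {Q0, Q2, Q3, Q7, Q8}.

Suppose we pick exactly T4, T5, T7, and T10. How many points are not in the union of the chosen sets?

2

Union of T4, T5, T7, T10 = {Q0, Q2, Q3, Q5, Q6, Q7, Q8}.
Not covered: Q1, Q4 — 2 points.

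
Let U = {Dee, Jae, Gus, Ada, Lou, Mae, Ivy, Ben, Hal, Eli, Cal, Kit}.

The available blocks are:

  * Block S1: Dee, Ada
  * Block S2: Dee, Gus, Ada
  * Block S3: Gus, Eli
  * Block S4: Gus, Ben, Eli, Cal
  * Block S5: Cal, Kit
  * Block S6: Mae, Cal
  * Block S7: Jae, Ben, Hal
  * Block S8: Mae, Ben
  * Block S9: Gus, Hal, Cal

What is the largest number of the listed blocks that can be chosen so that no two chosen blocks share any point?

S1, S3, S5, S7 are pairwise disjoint (S1={Dee,Ada}; S3={Gus,Eli}; S5={Cal,Kit}; S7={Jae,Ben,Hal}).
Every remaining block overlaps one of these, and no 5 of the listed blocks are pairwise disjoint, so 4 is the maximum.

4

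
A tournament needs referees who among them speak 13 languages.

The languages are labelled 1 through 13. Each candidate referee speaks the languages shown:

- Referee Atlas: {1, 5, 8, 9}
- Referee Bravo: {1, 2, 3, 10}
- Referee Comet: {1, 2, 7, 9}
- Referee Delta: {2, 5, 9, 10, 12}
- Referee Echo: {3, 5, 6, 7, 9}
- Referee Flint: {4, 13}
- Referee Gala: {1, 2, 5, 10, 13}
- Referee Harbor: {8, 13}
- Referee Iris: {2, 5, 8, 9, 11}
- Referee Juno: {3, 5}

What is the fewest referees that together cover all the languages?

Bravo and Delta and Echo and Flint and Iris together: Bravo ∪ Delta ∪ Echo ∪ Flint ∪ Iris = {1, 2, 3, 4, 5, 6, 7, 8, 9, 10, 11, 12, 13} — every language is covered.
No 4 of the 10 referees cover everything (all 210 combinations miss at least one language), so 5 is optimal.

5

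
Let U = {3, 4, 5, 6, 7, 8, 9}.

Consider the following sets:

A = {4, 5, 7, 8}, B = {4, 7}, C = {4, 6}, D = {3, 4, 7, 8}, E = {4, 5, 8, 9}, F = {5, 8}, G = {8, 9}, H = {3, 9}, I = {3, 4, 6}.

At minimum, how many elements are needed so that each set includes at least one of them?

The 3 elements {4, 5, 9} hit every set.
The sets C, F, H are pairwise disjoint, so any hitting set needs a separate element for each — at least 3. Hence 3 is optimal.

3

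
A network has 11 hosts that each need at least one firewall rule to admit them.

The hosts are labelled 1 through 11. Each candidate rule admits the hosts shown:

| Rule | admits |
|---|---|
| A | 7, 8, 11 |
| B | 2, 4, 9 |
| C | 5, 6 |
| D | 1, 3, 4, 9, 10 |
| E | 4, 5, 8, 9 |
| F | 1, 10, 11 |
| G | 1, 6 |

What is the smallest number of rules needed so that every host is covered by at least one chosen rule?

A and B and C and D together: A ∪ B ∪ C ∪ D = {1, 2, 3, 4, 5, 6, 7, 8, 9, 10, 11} — every host is covered.
Only B contains 2, so B is forced; the remaining 8 hosts need at least 3 more rules (each remaining rule adds at most 3) — so at least 4 rules are needed, and 4 is optimal.

4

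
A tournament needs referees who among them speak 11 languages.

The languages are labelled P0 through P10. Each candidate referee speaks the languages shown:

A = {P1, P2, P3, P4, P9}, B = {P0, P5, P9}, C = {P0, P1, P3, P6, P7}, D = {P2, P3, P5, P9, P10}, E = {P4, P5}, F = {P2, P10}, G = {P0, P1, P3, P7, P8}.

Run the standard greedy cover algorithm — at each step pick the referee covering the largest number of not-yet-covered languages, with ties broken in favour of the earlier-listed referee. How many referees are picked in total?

4

Greedy: pick A (covers 5 new) → pick C (covers 3 new) → pick D (covers 2 new) → pick G (covers 1 new). Total picks: 4.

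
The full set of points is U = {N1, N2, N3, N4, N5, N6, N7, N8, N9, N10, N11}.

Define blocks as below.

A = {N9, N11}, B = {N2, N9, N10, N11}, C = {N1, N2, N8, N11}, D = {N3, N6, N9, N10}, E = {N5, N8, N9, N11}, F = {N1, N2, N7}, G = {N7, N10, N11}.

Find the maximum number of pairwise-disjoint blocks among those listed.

A, F are pairwise disjoint (A={N9,N11}; F={N1,N2,N7}).
Every remaining block overlaps one of these, and no 3 of the listed blocks are pairwise disjoint, so 2 is the maximum.

2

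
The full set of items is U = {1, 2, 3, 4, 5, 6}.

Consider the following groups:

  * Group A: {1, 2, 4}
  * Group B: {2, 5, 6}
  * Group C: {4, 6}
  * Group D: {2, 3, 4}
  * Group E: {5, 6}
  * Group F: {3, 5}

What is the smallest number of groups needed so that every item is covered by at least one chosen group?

A and B and D together: A ∪ B ∪ D = {1, 2, 3, 4, 5, 6} — every item is covered.
Only A contains 1, so A is forced; the remaining 3 items need at least 2 more groups (each remaining group adds at most 2) — so at least 3 groups are needed, and 3 is optimal.

3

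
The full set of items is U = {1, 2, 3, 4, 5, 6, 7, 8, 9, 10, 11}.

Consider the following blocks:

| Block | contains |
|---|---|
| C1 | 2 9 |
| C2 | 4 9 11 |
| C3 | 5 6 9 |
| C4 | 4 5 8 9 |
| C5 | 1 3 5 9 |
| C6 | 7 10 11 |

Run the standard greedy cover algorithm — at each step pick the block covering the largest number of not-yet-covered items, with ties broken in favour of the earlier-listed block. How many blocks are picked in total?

Greedy: pick C4 (covers 4 new) → pick C6 (covers 3 new) → pick C5 (covers 2 new) → pick C1 (covers 1 new) → pick C3 (covers 1 new). Total picks: 5.

5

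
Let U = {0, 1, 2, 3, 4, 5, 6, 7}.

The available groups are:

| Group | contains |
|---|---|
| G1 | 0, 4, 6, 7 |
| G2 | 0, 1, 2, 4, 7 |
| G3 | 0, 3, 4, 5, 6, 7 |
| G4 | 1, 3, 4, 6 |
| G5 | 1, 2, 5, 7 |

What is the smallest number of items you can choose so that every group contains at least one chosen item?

Take H = {1, 6}. Each listed group contains at least one of these, so H is a hitting set of size 2.
No single item lies in every group, so at least 2 are needed and 2 is optimal.

2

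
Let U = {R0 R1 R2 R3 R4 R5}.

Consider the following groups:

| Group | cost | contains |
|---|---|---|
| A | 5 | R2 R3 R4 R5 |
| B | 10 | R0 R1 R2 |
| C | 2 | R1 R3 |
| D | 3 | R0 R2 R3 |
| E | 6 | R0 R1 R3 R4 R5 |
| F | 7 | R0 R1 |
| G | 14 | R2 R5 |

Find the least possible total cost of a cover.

9

D, E together cover every item (D ∪ E = {R0, R1, R2, R3, R4, R5}); total cost 3 + 6 = 9.
The greedy pick C, D, A costs 10; no covering selection beats 9.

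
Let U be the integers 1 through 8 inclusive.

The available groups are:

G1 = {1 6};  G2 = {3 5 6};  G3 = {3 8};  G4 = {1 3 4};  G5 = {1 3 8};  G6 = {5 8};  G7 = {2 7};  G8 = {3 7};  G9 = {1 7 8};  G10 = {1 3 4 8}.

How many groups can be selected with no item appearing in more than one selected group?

G1, G6, G8 are pairwise disjoint (G1={1,6}; G6={5,8}; G8={3,7}).
Every remaining group overlaps one of these, and no 4 of the listed groups are pairwise disjoint, so 3 is the maximum.

3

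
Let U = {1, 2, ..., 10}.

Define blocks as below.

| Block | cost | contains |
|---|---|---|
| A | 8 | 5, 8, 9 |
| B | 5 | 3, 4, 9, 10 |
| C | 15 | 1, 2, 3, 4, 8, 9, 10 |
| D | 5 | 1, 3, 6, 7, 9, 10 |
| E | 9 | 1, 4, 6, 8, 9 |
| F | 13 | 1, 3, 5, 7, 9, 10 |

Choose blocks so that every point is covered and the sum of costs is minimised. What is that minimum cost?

28

A, C, D together cover every point (A ∪ C ∪ D = {1, 2, 3, 4, 5, 6, 7, 8, 9, 10}); total cost 8 + 15 + 5 = 28.
The greedy pick D, A, B, C costs 33; no covering selection beats 28.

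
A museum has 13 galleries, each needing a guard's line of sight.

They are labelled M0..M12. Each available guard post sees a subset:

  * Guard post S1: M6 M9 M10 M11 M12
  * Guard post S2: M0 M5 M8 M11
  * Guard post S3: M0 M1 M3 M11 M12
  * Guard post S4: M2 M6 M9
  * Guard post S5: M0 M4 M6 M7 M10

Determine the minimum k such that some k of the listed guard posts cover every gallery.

4

S2 and S3 and S4 and S5 together: S2 ∪ S3 ∪ S4 ∪ S5 = {M0, M1, M2, M3, M4, M5, M6, M7, M8, M9, M10, M11, M12} — every gallery is covered.
Only S2 contains M5, so S2 is forced; the remaining 9 galleries need at least 3 more guard posts (each remaining guard post adds at most 4) — so at least 4 guard posts are needed, and 4 is optimal.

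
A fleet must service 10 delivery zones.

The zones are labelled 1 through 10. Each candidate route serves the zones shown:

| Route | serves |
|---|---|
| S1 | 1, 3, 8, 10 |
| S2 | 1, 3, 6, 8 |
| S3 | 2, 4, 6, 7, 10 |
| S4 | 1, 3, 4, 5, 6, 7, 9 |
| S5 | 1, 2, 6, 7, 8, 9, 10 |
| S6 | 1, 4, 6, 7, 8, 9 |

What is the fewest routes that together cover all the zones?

Take {S4, S5}. Their union is {1, 2, 3, 4, 5, 6, 7, 8, 9, 10}, which is all 10 zones.
No single route has all 10 zones (the largest, S4, has 7), so 2 is optimal.

2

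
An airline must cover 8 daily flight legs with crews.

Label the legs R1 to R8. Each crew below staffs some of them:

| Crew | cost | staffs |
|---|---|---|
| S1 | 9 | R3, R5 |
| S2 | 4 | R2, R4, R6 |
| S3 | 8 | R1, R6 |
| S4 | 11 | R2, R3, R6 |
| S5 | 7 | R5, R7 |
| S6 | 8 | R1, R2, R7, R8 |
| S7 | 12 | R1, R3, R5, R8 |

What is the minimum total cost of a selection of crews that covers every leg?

S1, S2, S6 together cover every leg (S1 ∪ S2 ∪ S6 = {R1, R2, R3, R4, R5, R6, R7, R8}); total cost 9 + 4 + 8 = 21.
No covering selection has total cost below 21.

21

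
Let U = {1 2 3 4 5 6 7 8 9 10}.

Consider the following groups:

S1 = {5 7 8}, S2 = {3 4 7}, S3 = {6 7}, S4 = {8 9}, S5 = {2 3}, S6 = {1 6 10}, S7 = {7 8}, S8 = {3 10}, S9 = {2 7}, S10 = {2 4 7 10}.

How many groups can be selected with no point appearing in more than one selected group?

S2, S4, S6 are pairwise disjoint (S2={3,4,7}; S4={8,9}; S6={1,6,10}).
Every remaining group overlaps one of these, and no 4 of the listed groups are pairwise disjoint, so 3 is the maximum.

3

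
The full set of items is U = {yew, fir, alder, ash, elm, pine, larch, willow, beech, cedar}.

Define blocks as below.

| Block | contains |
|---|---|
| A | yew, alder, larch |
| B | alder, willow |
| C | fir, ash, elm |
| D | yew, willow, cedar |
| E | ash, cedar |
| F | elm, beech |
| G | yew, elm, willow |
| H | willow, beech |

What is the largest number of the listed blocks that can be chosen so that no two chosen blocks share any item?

B, E, F are pairwise disjoint (B={alder,willow}; E={ash,cedar}; F={elm,beech}).
Every remaining block overlaps one of these, and no 4 of the listed blocks are pairwise disjoint, so 3 is the maximum.

3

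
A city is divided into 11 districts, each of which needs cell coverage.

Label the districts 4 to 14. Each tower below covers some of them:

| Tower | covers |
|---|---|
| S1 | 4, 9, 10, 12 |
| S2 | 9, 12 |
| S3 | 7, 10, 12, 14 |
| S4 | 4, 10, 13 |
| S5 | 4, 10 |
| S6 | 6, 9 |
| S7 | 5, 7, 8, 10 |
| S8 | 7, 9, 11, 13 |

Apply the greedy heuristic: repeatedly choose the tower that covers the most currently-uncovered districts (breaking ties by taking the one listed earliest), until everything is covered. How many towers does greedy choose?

5

Greedy: pick S1 (covers 4 new) → pick S7 (covers 3 new) → pick S8 (covers 2 new) → pick S3 (covers 1 new) → pick S6 (covers 1 new). Total picks: 5.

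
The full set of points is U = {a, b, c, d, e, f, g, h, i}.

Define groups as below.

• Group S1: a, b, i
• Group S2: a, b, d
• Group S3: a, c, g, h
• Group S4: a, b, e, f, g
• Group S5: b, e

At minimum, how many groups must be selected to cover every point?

4

Take {S1, S2, S3, S4}. Their union is {a, b, c, d, e, f, g, h, i}, which is all 9 points.
No 3 of the 5 groups cover everything (all 10 combinations miss at least one point), so 4 is optimal.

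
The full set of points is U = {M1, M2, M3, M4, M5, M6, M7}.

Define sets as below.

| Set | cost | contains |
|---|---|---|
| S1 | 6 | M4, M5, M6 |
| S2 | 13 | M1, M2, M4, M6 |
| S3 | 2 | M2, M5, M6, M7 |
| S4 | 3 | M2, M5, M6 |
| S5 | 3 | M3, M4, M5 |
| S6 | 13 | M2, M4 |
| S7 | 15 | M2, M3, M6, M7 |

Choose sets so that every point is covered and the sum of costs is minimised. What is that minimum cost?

18

S2, S3, S5 together cover every point (S2 ∪ S3 ∪ S5 = {M1, M2, M3, M4, M5, M6, M7}); total cost 13 + 2 + 3 = 18.
No covering selection has total cost below 18.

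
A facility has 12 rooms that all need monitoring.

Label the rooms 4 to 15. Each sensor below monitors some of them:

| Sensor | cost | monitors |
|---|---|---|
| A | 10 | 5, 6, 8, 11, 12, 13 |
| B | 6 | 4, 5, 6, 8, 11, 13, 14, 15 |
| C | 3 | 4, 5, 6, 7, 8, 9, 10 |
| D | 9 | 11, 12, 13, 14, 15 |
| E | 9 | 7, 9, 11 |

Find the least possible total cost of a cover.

12

C, D together cover every room (C ∪ D = {4, 5, 6, 7, 8, 9, 10, 11, 12, 13, 14, 15}); total cost 3 + 9 = 12.
The greedy pick C, B, D costs 18; no covering selection beats 12.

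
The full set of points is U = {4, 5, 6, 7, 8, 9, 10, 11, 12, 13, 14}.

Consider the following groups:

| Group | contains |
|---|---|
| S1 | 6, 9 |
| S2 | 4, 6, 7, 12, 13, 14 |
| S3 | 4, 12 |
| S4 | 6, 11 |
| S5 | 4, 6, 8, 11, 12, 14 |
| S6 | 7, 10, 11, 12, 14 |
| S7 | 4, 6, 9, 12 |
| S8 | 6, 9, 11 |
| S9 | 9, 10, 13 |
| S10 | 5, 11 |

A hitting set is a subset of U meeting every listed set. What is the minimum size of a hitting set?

3

Take H = {9, 11, 12}. Each listed group contains at least one of these, so H is a hitting set of size 3.
The groups S3, S4, S9 are pairwise disjoint, so any hitting set needs a separate point for each — at least 3. Hence 3 is optimal.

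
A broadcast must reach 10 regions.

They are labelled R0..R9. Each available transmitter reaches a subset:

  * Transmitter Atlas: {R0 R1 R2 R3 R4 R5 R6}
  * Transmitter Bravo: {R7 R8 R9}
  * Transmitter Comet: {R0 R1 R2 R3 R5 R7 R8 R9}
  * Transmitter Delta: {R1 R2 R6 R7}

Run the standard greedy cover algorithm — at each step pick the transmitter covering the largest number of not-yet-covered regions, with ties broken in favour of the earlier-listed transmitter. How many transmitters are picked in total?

2

Greedy: pick Comet (covers 8 new) → pick Atlas (covers 2 new). Total picks: 2.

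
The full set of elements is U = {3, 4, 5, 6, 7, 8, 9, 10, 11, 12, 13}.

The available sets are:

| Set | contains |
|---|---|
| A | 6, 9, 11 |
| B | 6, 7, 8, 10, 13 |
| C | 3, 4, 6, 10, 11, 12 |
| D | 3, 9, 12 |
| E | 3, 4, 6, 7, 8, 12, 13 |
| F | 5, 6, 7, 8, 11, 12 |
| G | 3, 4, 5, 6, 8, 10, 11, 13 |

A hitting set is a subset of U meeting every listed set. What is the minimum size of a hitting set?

Take H = {3, 6}. Each listed set contains at least one of these, so H is a hitting set of size 2.
The sets B, D are pairwise disjoint, so any hitting set needs a separate element for each — at least 2. Hence 2 is optimal.

2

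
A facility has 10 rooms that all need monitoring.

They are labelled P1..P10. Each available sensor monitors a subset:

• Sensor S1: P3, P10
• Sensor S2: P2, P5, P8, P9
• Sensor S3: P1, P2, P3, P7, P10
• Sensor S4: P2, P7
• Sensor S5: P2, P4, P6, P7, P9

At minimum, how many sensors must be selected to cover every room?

Take {S2, S3, S5}. Their union is {P1, P2, P3, P4, P5, P6, P7, P8, P9, P10}, which is all 10 rooms.
Only S3 contains P1, so S3 is forced; the remaining 5 rooms need at least 2 more sensors (each remaining sensor adds at most 3) — so at least 3 sensors are needed, and 3 is optimal.

3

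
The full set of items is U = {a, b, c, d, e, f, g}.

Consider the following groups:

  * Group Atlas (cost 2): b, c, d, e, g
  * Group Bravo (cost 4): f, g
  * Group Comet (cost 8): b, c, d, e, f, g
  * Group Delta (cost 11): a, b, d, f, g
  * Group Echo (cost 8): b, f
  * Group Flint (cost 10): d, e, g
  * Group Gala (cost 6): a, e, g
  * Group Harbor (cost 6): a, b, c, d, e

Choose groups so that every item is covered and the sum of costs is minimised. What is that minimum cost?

Bravo, Harbor together cover every item (Bravo ∪ Harbor = {a, b, c, d, e, f, g}); total cost 4 + 6 = 10.
The greedy pick Atlas, Bravo, Gala costs 12; no covering selection beats 10.

10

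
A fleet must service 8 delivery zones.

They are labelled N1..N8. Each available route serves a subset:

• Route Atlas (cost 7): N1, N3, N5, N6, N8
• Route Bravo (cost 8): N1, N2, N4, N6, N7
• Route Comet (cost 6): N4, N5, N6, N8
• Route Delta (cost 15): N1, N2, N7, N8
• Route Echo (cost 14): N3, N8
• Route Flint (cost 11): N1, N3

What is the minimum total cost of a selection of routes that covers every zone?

15

Atlas, Bravo together cover every zone (Atlas ∪ Bravo = {N1, N2, N3, N4, N5, N6, N7, N8}); total cost 7 + 8 = 15.
No covering selection has total cost below 15.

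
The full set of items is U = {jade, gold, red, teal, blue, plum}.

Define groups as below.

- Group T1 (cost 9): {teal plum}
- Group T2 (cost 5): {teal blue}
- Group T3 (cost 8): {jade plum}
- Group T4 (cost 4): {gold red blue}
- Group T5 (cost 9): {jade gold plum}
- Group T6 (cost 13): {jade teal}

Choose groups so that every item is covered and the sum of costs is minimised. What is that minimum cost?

T2, T3, T4 together cover every item (T2 ∪ T3 ∪ T4 = {jade, gold, red, teal, blue, plum}); total cost 5 + 8 + 4 = 17.
No covering selection has total cost below 17.

17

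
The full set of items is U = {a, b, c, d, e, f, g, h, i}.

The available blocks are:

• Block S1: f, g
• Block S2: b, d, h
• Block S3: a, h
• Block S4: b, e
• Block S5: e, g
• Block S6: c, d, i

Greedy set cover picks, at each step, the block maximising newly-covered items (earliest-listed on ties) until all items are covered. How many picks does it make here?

5

Greedy: pick S2 (covers 3 new) → pick S1 (covers 2 new) → pick S6 (covers 2 new) → pick S3 (covers 1 new) → pick S4 (covers 1 new). Total picks: 5.
(The true minimum cover uses only 4 blocks, so greedy is not optimal here.)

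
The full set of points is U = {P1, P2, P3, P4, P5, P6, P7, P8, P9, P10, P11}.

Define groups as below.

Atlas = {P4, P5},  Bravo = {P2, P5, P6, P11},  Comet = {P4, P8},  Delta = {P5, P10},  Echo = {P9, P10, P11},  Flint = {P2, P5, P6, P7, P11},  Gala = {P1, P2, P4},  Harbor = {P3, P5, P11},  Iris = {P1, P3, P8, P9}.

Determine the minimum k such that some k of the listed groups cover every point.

Atlas and Delta and Flint and Iris together: Atlas ∪ Delta ∪ Flint ∪ Iris = {P1, P2, P3, P4, P5, P6, P7, P8, P9, P10, P11} — every point is covered.
No 3 of the 9 groups cover everything (all 84 combinations miss at least one point), so 4 is optimal.

4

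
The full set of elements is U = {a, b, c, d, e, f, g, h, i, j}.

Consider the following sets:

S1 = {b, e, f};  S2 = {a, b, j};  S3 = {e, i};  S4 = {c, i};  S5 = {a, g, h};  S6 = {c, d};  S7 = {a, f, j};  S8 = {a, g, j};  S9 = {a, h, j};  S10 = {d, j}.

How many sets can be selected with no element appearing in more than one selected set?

4

S1, S4, S5, S10 are pairwise disjoint (S1={b,e,f}; S4={c,i}; S5={a,g,h}; S10={d,j}).
Every remaining set overlaps one of these, and no 5 of the listed sets are pairwise disjoint, so 4 is the maximum.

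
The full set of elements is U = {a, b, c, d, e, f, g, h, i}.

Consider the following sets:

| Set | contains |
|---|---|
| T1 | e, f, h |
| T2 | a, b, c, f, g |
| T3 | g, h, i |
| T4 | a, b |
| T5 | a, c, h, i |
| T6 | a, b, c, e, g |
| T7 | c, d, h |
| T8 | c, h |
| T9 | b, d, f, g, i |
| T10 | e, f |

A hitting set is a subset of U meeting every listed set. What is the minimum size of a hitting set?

Take T = {a, f, h}. Each listed set contains at least one of these, so T is a hitting set of size 3.
The sets T4, T7, T10 are pairwise disjoint, so any hitting set needs a separate element for each — at least 3. Hence 3 is optimal.

3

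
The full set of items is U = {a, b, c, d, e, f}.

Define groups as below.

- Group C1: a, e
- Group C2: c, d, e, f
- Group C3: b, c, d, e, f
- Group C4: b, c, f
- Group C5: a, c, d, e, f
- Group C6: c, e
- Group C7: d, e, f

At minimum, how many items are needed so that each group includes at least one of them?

The 2 items {b, e} hit every group.
The groups C1, C4 are pairwise disjoint, so any hitting set needs a separate item for each — at least 2. Hence 2 is optimal.

2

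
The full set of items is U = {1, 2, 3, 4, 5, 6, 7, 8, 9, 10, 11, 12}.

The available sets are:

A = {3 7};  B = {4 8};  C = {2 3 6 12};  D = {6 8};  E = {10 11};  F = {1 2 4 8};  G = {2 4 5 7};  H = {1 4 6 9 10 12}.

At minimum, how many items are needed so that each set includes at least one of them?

Take T = {2, 7, 8, 10}. Each listed set contains at least one of these, so T is a hitting set of size 4.
No choice of 3 items meets every set, so 4 is the minimum.

4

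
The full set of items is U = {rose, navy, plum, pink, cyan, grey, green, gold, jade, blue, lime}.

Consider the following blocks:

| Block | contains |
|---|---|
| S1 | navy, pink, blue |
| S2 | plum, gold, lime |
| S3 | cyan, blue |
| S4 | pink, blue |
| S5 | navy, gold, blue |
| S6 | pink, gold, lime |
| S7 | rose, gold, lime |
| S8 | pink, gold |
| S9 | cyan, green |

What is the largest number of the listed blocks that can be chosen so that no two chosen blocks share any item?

3

S1, S2, S9 are pairwise disjoint (S1={navy,pink,blue}; S2={plum,gold,lime}; S9={cyan,green}).
Every remaining block overlaps one of these, and no 4 of the listed blocks are pairwise disjoint, so 3 is the maximum.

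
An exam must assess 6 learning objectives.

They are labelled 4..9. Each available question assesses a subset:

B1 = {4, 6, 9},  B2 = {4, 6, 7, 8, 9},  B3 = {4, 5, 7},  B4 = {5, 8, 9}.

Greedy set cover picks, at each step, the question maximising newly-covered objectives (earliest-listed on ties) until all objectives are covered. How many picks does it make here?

Greedy: pick B2 (covers 5 new) → pick B3 (covers 1 new). Total picks: 2.

2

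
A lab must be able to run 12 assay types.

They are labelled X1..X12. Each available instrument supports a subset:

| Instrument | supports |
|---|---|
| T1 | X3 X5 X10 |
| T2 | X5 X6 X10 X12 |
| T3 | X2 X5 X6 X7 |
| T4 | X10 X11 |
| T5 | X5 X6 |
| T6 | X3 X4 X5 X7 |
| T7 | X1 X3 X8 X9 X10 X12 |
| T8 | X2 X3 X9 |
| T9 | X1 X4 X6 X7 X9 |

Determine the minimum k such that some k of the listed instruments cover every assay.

T3 and T4 and T6 and T7 together: T3 ∪ T4 ∪ T6 ∪ T7 = {X1, X2, X3, X4, X5, X6, X7, X8, X9, X10, X11, X12} — every assay is covered.
No 3 of the 9 instruments cover everything (all 84 combinations miss at least one assay), so 4 is optimal.

4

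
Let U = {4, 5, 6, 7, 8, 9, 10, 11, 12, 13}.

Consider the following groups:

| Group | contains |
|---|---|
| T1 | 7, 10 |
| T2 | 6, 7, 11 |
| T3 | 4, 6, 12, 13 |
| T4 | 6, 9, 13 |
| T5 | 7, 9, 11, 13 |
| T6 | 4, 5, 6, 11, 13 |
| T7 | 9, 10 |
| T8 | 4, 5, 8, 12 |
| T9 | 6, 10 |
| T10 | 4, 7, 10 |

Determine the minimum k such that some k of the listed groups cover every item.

T5 and T8 and T9 together: T5 ∪ T8 ∪ T9 = {4, 5, 6, 7, 8, 9, 10, 11, 12, 13} — every item is covered.
Only T8 contains 8, so T8 is forced; the remaining 6 items need at least 2 more groups (each remaining group adds at most 4) — so at least 3 groups are needed, and 3 is optimal.

3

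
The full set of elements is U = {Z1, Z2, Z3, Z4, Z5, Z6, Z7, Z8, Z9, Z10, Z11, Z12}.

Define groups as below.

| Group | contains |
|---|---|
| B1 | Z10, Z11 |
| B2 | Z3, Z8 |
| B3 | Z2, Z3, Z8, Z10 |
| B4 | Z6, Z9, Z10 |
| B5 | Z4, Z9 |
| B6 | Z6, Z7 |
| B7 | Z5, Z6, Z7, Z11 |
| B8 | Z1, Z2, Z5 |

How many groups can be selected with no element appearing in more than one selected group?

B1, B2, B5, B6, B8 are pairwise disjoint (B1={Z10,Z11}; B2={Z3,Z8}; B5={Z4,Z9}; B6={Z6,Z7}; B8={Z1,Z2,Z5}).
Every remaining group overlaps one of these, and no 6 of the listed groups are pairwise disjoint, so 5 is the maximum.

5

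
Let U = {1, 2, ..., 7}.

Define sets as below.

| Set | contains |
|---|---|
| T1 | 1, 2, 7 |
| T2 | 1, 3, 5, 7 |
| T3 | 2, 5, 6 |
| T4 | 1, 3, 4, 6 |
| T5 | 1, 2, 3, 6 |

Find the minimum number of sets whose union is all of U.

3

Take {T1, T3, T4}. Their union is {1, 2, 3, 4, 5, 6, 7}, which is all 7 elements.
Only T4 contains 4, so T4 is forced; the remaining 3 elements need at least 2 more sets (each remaining set adds at most 2) — so at least 3 sets are needed, and 3 is optimal.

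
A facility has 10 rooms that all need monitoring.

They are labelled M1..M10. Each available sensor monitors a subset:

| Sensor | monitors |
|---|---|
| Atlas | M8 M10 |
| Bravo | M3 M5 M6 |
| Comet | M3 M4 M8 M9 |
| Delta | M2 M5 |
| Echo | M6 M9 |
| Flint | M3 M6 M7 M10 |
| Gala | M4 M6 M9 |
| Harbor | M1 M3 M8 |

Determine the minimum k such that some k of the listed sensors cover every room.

4

Delta and Flint and Gala and Harbor together: Delta ∪ Flint ∪ Gala ∪ Harbor = {M1, M2, M3, M4, M5, M6, M7, M8, M9, M10} — every room is covered.
Only Harbor contains M1, so Harbor is forced; the remaining 7 rooms need at least 3 more sensors (each remaining sensor adds at most 3) — so at least 4 sensors are needed, and 4 is optimal.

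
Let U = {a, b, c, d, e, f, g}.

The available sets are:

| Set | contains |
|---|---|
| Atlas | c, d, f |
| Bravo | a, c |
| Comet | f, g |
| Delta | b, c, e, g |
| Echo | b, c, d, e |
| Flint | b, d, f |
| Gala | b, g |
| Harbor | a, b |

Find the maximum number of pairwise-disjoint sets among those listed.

2

Atlas, Gala are pairwise disjoint (Atlas={c,d,f}; Gala={b,g}).
Every remaining set overlaps one of these, and no 3 of the listed sets are pairwise disjoint, so 2 is the maximum.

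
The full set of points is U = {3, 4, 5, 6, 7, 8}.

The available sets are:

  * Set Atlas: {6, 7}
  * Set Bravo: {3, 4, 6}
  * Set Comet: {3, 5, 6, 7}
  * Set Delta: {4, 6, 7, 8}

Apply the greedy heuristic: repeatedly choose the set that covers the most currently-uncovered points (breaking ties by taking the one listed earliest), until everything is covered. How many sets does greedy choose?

2

Greedy: pick Comet (covers 4 new) → pick Delta (covers 2 new). Total picks: 2.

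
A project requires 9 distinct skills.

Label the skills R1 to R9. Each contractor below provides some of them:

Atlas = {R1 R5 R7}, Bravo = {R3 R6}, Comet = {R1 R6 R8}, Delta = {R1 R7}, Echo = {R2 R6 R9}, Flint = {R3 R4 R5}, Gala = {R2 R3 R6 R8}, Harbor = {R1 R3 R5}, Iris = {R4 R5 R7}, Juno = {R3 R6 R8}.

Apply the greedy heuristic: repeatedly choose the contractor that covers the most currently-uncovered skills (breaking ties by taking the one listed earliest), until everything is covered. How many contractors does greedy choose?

Greedy: pick Gala (covers 4 new) → pick Atlas (covers 3 new) → pick Echo (covers 1 new) → pick Flint (covers 1 new). Total picks: 4.

4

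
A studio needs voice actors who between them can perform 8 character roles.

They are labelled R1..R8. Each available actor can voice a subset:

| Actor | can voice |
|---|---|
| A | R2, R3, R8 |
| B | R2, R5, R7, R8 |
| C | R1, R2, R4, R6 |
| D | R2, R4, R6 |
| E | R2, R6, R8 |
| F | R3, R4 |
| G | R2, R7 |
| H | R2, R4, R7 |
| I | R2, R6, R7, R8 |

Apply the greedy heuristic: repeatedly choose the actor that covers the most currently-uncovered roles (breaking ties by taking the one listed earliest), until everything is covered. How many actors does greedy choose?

3

Greedy: pick B (covers 4 new) → pick C (covers 3 new) → pick A (covers 1 new). Total picks: 3.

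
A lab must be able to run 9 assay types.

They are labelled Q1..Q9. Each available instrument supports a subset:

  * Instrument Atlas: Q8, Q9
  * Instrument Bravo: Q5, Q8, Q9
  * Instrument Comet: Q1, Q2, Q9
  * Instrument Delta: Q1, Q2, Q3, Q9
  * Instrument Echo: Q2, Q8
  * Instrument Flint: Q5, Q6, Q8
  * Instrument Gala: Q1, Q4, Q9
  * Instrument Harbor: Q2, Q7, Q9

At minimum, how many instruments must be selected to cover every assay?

Take {Delta, Flint, Gala, Harbor}. Their union is {Q1, Q2, Q3, Q4, Q5, Q6, Q7, Q8, Q9}, which is all 9 assays.
No 3 of the 8 instruments cover everything (all 56 combinations miss at least one assay), so 4 is optimal.

4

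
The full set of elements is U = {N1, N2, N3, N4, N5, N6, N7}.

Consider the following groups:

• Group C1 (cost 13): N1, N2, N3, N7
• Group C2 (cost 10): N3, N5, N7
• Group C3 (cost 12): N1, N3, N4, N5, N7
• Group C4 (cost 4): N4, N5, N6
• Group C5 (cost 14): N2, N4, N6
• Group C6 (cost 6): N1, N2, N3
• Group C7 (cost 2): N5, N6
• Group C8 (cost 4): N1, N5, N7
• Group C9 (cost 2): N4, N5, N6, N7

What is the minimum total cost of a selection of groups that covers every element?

8

C6, C9 together cover every element (C6 ∪ C9 = {N1, N2, N3, N4, N5, N6, N7}); total cost 6 + 2 = 8.
No covering selection has total cost below 8.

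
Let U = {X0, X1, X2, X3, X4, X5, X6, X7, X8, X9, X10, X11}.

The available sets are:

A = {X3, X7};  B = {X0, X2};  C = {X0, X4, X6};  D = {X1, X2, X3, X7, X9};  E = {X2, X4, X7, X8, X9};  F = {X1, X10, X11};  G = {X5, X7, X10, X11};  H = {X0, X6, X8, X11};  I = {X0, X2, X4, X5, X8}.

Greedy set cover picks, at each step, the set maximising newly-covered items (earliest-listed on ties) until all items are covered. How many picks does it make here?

Greedy: pick D (covers 5 new) → pick H (covers 4 new) → pick G (covers 2 new) → pick C (covers 1 new). Total picks: 4.

4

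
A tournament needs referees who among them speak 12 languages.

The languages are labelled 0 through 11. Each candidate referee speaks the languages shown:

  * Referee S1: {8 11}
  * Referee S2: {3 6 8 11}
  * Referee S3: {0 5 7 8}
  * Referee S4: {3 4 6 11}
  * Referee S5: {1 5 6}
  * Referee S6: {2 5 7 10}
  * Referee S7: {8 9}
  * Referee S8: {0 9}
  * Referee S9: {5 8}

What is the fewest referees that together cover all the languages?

5

S3 and S4 and S5 and S6 and S8 together: S3 ∪ S4 ∪ S5 ∪ S6 ∪ S8 = {0, 1, 2, 3, 4, 5, 6, 7, 8, 9, 10, 11} — every language is covered.
No 4 of the 9 referees cover everything (all 126 combinations miss at least one language), so 5 is optimal.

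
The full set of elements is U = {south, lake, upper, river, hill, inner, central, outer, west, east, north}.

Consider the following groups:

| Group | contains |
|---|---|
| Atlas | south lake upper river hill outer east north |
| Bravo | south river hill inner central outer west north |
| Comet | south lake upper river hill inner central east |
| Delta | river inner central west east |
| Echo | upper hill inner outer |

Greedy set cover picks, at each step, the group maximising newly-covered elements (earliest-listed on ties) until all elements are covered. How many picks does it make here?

2

Greedy: pick Atlas (covers 8 new) → pick Bravo (covers 3 new). Total picks: 2.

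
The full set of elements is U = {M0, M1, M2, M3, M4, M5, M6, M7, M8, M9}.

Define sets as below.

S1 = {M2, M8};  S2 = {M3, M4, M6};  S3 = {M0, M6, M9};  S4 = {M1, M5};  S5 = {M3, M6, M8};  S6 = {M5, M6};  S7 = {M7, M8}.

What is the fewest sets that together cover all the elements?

5

S1, S2, S3, S4, and S7 cover everything between them: the union {M0, M1, M2, M3, M4, M5, M6, M7, M8, M9} is all of U.
Only S3 contains M0, so S3 is forced; the remaining 7 elements need at least 4 more sets (each remaining set adds at most 2) — so at least 5 sets are needed, and 5 is optimal.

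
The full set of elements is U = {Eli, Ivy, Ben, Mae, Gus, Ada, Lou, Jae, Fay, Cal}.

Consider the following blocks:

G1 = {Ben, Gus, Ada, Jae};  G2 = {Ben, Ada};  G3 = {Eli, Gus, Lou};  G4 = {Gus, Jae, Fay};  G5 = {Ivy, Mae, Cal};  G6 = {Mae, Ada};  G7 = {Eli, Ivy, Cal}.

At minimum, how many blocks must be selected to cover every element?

G1 and G3 and G4 and G5 together: G1 ∪ G3 ∪ G4 ∪ G5 = {Eli, Ivy, Ben, Mae, Gus, Ada, Lou, Jae, Fay, Cal} — every element is covered.
Only G3 contains Lou, so G3 is forced; the remaining 7 elements need at least 3 more blocks (each remaining block adds at most 3) — so at least 4 blocks are needed, and 4 is optimal.

4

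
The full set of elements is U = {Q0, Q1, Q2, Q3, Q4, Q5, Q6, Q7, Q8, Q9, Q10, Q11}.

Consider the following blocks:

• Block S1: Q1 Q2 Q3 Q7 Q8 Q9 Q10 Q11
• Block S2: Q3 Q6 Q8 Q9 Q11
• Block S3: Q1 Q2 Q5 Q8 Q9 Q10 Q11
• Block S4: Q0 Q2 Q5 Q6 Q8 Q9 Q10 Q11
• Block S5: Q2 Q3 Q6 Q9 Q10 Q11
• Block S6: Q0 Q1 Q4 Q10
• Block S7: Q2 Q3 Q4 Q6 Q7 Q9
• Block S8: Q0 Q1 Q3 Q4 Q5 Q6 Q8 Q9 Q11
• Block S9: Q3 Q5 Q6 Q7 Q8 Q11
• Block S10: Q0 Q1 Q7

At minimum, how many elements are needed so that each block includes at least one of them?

2

The 2 elements {Q1, Q6} hit every block.
The blocks S5, S10 are pairwise disjoint, so any hitting set needs a separate element for each — at least 2. Hence 2 is optimal.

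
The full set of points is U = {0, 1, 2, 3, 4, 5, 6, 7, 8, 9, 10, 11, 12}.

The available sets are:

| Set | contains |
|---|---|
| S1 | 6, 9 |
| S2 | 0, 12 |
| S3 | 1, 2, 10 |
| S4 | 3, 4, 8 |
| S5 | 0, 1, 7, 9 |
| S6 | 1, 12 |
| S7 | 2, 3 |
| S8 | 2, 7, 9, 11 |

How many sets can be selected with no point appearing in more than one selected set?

S1, S2, S3, S4 are pairwise disjoint (S1={6,9}; S2={0,12}; S3={1,2,10}; S4={3,4,8}).
Every remaining set overlaps one of these, and no 5 of the listed sets are pairwise disjoint, so 4 is the maximum.

4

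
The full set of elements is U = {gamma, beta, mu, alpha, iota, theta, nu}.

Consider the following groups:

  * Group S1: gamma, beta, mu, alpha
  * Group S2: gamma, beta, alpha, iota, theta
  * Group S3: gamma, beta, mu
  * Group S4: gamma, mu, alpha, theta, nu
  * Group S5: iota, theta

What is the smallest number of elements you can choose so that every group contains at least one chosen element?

2

Take H = {beta, theta}. Each listed group contains at least one of these, so H is a hitting set of size 2.
The groups S3, S5 are pairwise disjoint, so any hitting set needs a separate element for each — at least 2. Hence 2 is optimal.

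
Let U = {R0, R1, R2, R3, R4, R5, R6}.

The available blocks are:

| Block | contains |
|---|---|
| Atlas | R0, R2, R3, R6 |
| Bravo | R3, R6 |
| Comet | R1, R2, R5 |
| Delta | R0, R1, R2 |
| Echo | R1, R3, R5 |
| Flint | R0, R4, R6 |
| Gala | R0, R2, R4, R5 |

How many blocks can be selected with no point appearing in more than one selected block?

2

Comet, Flint are pairwise disjoint (Comet={R1,R2,R5}; Flint={R0,R4,R6}).
Every remaining block overlaps one of these, and no 3 of the listed blocks are pairwise disjoint, so 2 is the maximum.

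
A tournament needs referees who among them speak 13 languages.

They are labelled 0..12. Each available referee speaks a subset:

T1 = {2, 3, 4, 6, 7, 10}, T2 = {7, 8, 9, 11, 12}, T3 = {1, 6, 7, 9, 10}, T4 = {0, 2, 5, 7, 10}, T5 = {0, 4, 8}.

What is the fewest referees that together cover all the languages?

Take {T1, T2, T3, T4}. Their union is {0, 1, 2, 3, 4, 5, 6, 7, 8, 9, 10, 11, 12}, which is all 13 languages.
Only T3 contains 1, so T3 is forced; the remaining 8 languages need at least 3 more referees (each remaining referee adds at most 3) — so at least 4 referees are needed, and 4 is optimal.

4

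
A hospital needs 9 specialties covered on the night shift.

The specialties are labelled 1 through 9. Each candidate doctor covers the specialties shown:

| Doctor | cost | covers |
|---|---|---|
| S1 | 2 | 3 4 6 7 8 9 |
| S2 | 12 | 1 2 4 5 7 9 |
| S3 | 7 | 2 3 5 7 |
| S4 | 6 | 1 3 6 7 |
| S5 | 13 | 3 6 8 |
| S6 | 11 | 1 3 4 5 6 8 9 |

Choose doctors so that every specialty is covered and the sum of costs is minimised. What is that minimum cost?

14

S1, S2 together cover every specialty (S1 ∪ S2 = {1, 2, 3, 4, 5, 6, 7, 8, 9}); total cost 2 + 12 = 14.
The greedy pick S1, S3, S4 costs 15; no covering selection beats 14.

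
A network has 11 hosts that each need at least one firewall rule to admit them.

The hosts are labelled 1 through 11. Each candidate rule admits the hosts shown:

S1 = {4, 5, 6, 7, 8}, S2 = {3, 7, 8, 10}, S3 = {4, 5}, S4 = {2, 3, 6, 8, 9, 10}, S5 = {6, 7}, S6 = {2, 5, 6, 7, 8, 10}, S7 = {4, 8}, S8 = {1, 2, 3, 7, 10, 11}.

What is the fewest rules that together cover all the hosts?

S1 and S4 and S8 together: S1 ∪ S4 ∪ S8 = {1, 2, 3, 4, 5, 6, 7, 8, 9, 10, 11} — every host is covered.
Only S8 contains 1, so S8 is forced; the remaining 5 hosts need at least 2 more rules (each remaining rule adds at most 4) — so at least 3 rules are needed, and 3 is optimal.

3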